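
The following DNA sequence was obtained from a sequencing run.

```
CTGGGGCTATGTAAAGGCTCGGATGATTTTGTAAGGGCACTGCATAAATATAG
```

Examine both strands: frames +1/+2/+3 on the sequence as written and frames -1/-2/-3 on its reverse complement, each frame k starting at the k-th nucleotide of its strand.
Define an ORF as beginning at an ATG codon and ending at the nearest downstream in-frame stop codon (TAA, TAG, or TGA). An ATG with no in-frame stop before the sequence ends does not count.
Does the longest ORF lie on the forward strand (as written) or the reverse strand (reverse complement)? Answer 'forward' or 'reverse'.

Reverse complement (5'→3'): CTATATTTATGCAGTGCCCTTACAAAATCATCCGAGCCTTTACATAGCCCCAG
Frame +1: CTG GGG CTA TGT AAA GGC TCG GAT GAT TTT GTA AGG GCA CTG CAT AAA TAT — no ATG→stop ORF.
Frame +2: TGG GGC TAT GTA AAG GCT CGG ATG ATT TTG TAA GGG CAC TGC ATA AAT ATA — ATG at 23, stop TAA at 32 → 12 nt.
Frame +3: GGG GCT ATG TAA AGG CTC GGA TGA TTT TGT AAG GGC ACT GCA TAA ATA TAG — ATG at 9, stop TAA at 12 → 6 nt.
Frame -1: CTA TAT TTA TGC AGT GCC CTT ACA AAA TCA TCC GAG CCT TTA CAT AGC CCC — no ATG→stop ORF.
Frame -2: TAT ATT TAT GCA GTG CCC TTA CAA AAT CAT CCG AGC CTT TAC ATA GCC CCA — no ATG→stop ORF.
Frame -3: ATA TTT ATG CAG TGC CCT TAC AAA ATC ATC CGA GCC TTT ACA TAG CCC CAG — ATG at 9, stop TAG at 45 → 39 nt.
Forward-strand max 12 nt; reverse-strand max 39 nt. The reverse strand has the longer ORF.

reverse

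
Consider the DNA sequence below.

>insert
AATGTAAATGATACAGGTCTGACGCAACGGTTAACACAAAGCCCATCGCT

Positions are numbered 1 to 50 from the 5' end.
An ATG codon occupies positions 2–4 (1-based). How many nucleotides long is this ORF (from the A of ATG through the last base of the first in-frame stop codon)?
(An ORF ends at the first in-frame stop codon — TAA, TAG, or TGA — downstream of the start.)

6

Codons from position 2: ATG (2–4), TAA (5–7).
TAA is the first in-frame stop; ORF spans 2–7, 6 nucleotides.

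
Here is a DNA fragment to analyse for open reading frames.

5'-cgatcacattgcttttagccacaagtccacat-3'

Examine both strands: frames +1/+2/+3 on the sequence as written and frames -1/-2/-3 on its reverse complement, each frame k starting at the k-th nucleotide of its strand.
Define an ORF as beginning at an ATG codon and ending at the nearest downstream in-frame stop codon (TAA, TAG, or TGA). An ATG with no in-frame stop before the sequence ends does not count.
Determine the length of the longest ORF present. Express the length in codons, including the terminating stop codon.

6

Reverse complement (5'→3'): ATGTGGACTTGTGGCTAAAAGCAATGTGATCG
Frame +1: CGA TCA CAT TGC TTT TAG CCA CAA GTC CAC — no ATG→stop ORF.
Frame +2: GAT CAC ATT GCT TTT AGC CAC AAG TCC ACA — no ATG→stop ORF.
Frame +3: ATC ACA TTG CTT TTA GCC ACA AGT CCA CAT — no ATG→stop ORF.
Frame -1: ATG TGG ACT TGT GGC TAA AAG CAA TGT GAT — ATG at 1, stop TAA at 16 → 18 nt.
Frame -2: TGT GGA CTT GTG GCT AAA AGC AAT GTG ATC — no ATG→stop ORF.
Frame -3: GTG GAC TTG TGG CTA AAA GCA ATG TGA TCG — ATG at 24, stop TGA at 27 → 6 nt.
Longest: frame -1, positions 1–18, 18 nt = 6 codons = 5 aa. → 6 codons.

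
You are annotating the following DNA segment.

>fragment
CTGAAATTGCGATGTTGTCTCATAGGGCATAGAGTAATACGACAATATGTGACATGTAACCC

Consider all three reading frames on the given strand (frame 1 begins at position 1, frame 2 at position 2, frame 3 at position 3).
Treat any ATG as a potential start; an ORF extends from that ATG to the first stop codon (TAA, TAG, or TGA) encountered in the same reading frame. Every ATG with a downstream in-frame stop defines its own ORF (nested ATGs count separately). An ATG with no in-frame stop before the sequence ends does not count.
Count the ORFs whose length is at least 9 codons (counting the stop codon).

Frame 1: CTG AAA TTG CGA TGT TGT CTC ATA GGG CAT AGA GTA ATA CGA CAA TAT GTG ACA TGT AAC — no ATG→stop ORF.
Frame 2: TGA AAT TGC GAT GTT GTC TCA TAG GGC ATA GAG TAA TAC GAC AAT ATG TGA CAT GTA ACC — ATG at 47, stop TGA at 50 → 6 nt.
Frame 3: GAA ATT GCG ATG TTG TCT CAT AGG GCA TAG AGT AAT ACG ACA ATA TGT GAC ATG TAA CCC — ATG at 12, stop TAG at 30 → 21 nt; ATG at 54, stop TAA at 57 → 6 nt.
No ORF reaches 9 codons. Count = 0.

0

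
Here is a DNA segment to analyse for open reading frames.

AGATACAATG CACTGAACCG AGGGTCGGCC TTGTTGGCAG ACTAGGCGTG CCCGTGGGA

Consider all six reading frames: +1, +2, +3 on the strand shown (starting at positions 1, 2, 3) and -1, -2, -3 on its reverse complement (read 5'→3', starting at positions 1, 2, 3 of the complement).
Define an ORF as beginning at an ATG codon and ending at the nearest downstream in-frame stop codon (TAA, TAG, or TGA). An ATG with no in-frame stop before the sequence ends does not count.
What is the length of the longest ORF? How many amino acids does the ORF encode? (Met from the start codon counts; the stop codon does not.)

2

Reverse complement (5'→3'): TCCCACGGGCACGCCTAGTCTGCCAACAAGGCCGACCCTCGGTTCAGTGCATTGTATCT
Frame +1: AGA TAC AAT GCA CTG AAC CGA GGG TCG GCC TTG TTG GCA GAC TAG GCG TGC CCG TGG — no ATG→stop ORF.
Frame +2: GAT ACA ATG CAC TGA ACC GAG GGT CGG CCT TGT TGG CAG ACT AGG CGT GCC CGT GGG — ATG at 8, stop TGA at 14 → 9 nt.
Frame +3: ATA CAA TGC ACT GAA CCG AGG GTC GGC CTT GTT GGC AGA CTA GGC GTG CCC GTG GGA — no ATG→stop ORF.
Frame -1: TCC CAC GGG CAC GCC TAG TCT GCC AAC AAG GCC GAC CCT CGG TTC AGT GCA TTG TAT — no ATG→stop ORF.
Frame -2: CCC ACG GGC ACG CCT AGT CTG CCA ACA AGG CCG ACC CTC GGT TCA GTG CAT TGT ATC — no ATG→stop ORF.
Frame -3: CCA CGG GCA CGC CTA GTC TGC CAA CAA GGC CGA CCC TCG GTT CAG TGC ATT GTA TCT — no ATG→stop ORF.
Longest: frame +2, positions 8–16, 9 nt = 3 codons = 2 aa. → 2 amino acids.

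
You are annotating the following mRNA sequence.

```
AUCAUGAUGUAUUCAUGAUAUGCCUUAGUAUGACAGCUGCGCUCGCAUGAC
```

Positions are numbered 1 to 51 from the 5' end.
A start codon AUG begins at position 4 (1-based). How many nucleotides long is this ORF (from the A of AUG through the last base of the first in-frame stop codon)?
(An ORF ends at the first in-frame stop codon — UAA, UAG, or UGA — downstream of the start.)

Codons from position 4: AUG (4–6), AUG (7–9), UAU (10–12), UCA (13–15), UGA (16–18).
UGA is the first in-frame stop; ORF spans 4–18, 15 nucleotides.

15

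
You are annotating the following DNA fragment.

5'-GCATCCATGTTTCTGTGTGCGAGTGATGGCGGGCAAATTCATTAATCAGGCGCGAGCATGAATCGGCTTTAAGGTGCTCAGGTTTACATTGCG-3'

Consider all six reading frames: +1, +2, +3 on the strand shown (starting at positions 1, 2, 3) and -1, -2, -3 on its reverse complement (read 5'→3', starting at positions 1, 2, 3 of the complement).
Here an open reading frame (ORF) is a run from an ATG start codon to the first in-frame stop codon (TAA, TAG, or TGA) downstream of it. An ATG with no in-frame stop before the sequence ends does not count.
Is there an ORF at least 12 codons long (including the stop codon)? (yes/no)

Reverse complement (5'→3'): CGCAATGTAAACCTGAGCACCTTAAAGCCGATTCATGCTCGCGCCTGATTAATGAATTTGCCCGCCATCACTCGCACACAGAAACATGGATGC
Frame +1: GCA TCC ATG TTT CTG TGT GCG AGT GAT GGC GGG CAA ATT CAT TAA TCA GGC GCG AGC ATG AAT CGG CTT TAA GGT GCT CAG GTT TAC ATT GCG — ATG at 7, stop TAA at 43 → 39 nt; ATG at 58, stop TAA at 70 → 15 nt.
Frame +2: CAT CCA TGT TTC TGT GTG CGA GTG ATG GCG GGC AAA TTC ATT AAT CAG GCG CGA GCA TGA ATC GGC TTT AAG GTG CTC AGG TTT ACA TTG — ATG at 26, stop TGA at 59 → 36 nt.
Frame +3: ATC CAT GTT TCT GTG TGC GAG TGA TGG CGG GCA AAT TCA TTA ATC AGG CGC GAG CAT GAA TCG GCT TTA AGG TGC TCA GGT TTA CAT TGC — no ATG→stop ORF.
Frame -1: CGC AAT GTA AAC CTG AGC ACC TTA AAG CCG ATT CAT GCT CGC GCC TGA TTA ATG AAT TTG CCC GCC ATC ACT CGC ACA CAG AAA CAT GGA TGC — no ATG→stop ORF.
Frame -2: GCA ATG TAA ACC TGA GCA CCT TAA AGC CGA TTC ATG CTC GCG CCT GAT TAA TGA ATT TGC CCG CCA TCA CTC GCA CAC AGA AAC ATG GAT — ATG at 5, stop TAA at 8 → 6 nt; ATG at 35, stop TAA at 50 → 18 nt.
Frame -3: CAA TGT AAA CCT GAG CAC CTT AAA GCC GAT TCA TGC TCG CGC CTG ATT AAT GAA TTT GCC CGC CAT CAC TCG CAC ACA GAA ACA TGG ATG — no ATG→stop ORF.
Frame +1 has an ORF of 13 codons (positions 7–45) ≥ 12, so yes.

yes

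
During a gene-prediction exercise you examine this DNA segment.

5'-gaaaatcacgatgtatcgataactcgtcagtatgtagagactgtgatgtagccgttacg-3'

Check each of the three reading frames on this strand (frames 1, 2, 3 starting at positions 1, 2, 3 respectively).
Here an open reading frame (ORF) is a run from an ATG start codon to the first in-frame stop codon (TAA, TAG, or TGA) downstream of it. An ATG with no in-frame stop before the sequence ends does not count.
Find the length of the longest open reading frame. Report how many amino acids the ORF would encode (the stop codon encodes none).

Frame 1: GAA AAT CAC GAT GTA TCG ATA ACT CGT CAG TAT GTA GAG ACT GTG ATG TAG CCG TTA — ATG at 46, stop TAG at 49 → 6 nt.
Frame 2: AAA ATC ACG ATG TAT CGA TAA CTC GTC AGT ATG TAG AGA CTG TGA TGT AGC CGT TAC — ATG at 11, stop TAA at 20 → 12 nt; ATG at 32, stop TAG at 35 → 6 nt.
Frame 3: AAA TCA CGA TGT ATC GAT AAC TCG TCA GTA TGT AGA GAC TGT GAT GTA GCC GTT ACG — no ATG→stop ORF.
Longest: frame 2, positions 11–22, 12 nt = 4 codons = 3 aa. → 3 amino acids.

3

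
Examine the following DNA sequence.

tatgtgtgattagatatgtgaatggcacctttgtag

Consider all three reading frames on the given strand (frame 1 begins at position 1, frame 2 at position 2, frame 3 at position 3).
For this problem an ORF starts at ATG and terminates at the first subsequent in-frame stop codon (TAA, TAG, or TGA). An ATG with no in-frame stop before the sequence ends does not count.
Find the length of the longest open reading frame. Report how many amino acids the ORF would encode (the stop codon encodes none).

Frame 1: TAT GTG TGA TTA GAT ATG TGA ATG GCA CCT TTG TAG — ATG at 16, stop TGA at 19 → 6 nt; ATG at 22, stop TAG at 34 → 15 nt.
Frame 2: ATG TGT GAT TAG ATA TGT GAA TGG CAC CTT TGT — ATG at 2, stop TAG at 11 → 12 nt.
Frame 3: TGT GTG ATT AGA TAT GTG AAT GGC ACC TTT GTA — no ATG→stop ORF.
Longest: frame 1, positions 22–36, 15 nt = 5 codons = 4 aa. → 4 amino acids.

4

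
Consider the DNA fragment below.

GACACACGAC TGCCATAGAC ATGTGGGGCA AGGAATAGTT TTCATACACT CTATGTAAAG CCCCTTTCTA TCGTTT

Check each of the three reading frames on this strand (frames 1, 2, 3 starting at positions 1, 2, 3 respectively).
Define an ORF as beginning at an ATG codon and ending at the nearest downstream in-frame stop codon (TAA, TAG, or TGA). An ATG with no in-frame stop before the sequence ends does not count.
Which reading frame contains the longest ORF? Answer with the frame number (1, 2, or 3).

3

Frame 1: GAC ACA CGA CTG CCA TAG ACA TGT GGG GCA AGG AAT AGT TTT CAT ACA CTC TAT GTA AAG CCC CTT TCT ATC GTT — no ATG→stop ORF.
Frame 2: ACA CAC GAC TGC CAT AGA CAT GTG GGG CAA GGA ATA GTT TTC ATA CAC TCT ATG TAA AGC CCC TTT CTA TCG TTT — ATG at 53, stop TAA at 56 → 6 nt.
Frame 3: CAC ACG ACT GCC ATA GAC ATG TGG GGC AAG GAA TAG TTT TCA TAC ACT CTA TGT AAA GCC CCT TTC TAT CGT — ATG at 21, stop TAG at 36 → 18 nt.
Longest ORF is 18 nt in frame 3 (positions 21–38).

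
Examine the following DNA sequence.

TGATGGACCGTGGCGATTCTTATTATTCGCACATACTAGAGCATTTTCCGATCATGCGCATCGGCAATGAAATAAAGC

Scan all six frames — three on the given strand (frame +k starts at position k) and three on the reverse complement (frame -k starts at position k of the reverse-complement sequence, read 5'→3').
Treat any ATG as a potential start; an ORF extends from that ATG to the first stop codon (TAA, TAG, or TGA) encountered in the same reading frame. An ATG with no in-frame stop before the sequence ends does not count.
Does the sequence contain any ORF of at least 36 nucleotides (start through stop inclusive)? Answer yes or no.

Reverse complement (5'→3'): GCTTTATTTCATTGCCGATGCGCATGATCGGAAAATGCTCTAGTATGTGCGAATAATAAGAATCGCCACGGTCCATCA
Frame +1: TGA TGG ACC GTG GCG ATT CTT ATT ATT CGC ACA TAC TAG AGC ATT TTC CGA TCA TGC GCA TCG GCA ATG AAA TAA AGC — ATG at 67, stop TAA at 73 → 9 nt.
Frame +2: GAT GGA CCG TGG CGA TTC TTA TTA TTC GCA CAT ACT AGA GCA TTT TCC GAT CAT GCG CAT CGG CAA TGA AAT AAA — no ATG→stop ORF.
Frame +3: ATG GAC CGT GGC GAT TCT TAT TAT TCG CAC ATA CTA GAG CAT TTT CCG ATC ATG CGC ATC GGC AAT GAA ATA AAG — no ATG→stop ORF.
Frame -1: GCT TTA TTT CAT TGC CGA TGC GCA TGA TCG GAA AAT GCT CTA GTA TGT GCG AAT AAT AAG AAT CGC CAC GGT CCA TCA — no ATG→stop ORF.
Frame -2: CTT TAT TTC ATT GCC GAT GCG CAT GAT CGG AAA ATG CTC TAG TAT GTG CGA ATA ATA AGA ATC GCC ACG GTC CAT — ATG at 35, stop TAG at 41 → 9 nt.
Frame -3: TTT ATT TCA TTG CCG ATG CGC ATG ATC GGA AAA TGC TCT AGT ATG TGC GAA TAA TAA GAA TCG CCA CGG TCC ATC — ATG at 18, stop TAA at 54 → 39 nt; ATG at 24, stop TAA at 54 → 33 nt; ATG at 45, stop TAA at 54 → 12 nt.
Frame -3 has an ORF of 39 nucleotides (positions 18–56) ≥ 36, so yes.

yes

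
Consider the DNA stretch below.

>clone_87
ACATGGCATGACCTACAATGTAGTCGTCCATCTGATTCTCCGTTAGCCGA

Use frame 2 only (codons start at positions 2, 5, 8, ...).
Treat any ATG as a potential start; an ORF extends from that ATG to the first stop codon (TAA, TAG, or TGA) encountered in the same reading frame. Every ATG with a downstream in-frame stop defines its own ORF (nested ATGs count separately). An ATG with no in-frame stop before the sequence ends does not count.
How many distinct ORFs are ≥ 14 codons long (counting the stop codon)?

0

Frame 2: CAT GGC ATG ACC TAC AAT GTA GTC GTC CAT CTG ATT CTC CGT TAG CCG — ATG at 8, stop TAG at 44 → 39 nt.
No ORF reaches 14 codons. Count = 0.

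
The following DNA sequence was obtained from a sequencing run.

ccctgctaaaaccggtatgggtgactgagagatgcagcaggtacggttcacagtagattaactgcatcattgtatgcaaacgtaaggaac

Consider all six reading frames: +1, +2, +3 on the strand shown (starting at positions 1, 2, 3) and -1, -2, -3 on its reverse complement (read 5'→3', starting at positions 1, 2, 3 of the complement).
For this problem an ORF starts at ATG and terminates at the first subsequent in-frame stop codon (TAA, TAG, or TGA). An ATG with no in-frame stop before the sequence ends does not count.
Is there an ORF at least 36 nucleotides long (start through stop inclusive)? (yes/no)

no

Reverse complement (5'→3'): GTTCCTTACGTTTGCATACAATGATGCAGTTAATCTACTGTGAACCGTACCTGCTGCATCTCTCAGTCACCCATACCGGTTTTAGCAGGG
Frame +1: CCC TGC TAA AAC CGG TAT GGG TGA CTG AGA GAT GCA GCA GGT ACG GTT CAC AGT AGA TTA ACT GCA TCA TTG TAT GCA AAC GTA AGG AAC — no ATG→stop ORF.
Frame +2: CCT GCT AAA ACC GGT ATG GGT GAC TGA GAG ATG CAG CAG GTA CGG TTC ACA GTA GAT TAA CTG CAT CAT TGT ATG CAA ACG TAA GGA — ATG at 17, stop TGA at 26 → 12 nt; ATG at 32, stop TAA at 59 → 30 nt; ATG at 74, stop TAA at 83 → 12 nt.
Frame +3: CTG CTA AAA CCG GTA TGG GTG ACT GAG AGA TGC AGC AGG TAC GGT TCA CAG TAG ATT AAC TGC ATC ATT GTA TGC AAA CGT AAG GAA — no ATG→stop ORF.
Frame -1: GTT CCT TAC GTT TGC ATA CAA TGA TGC AGT TAA TCT ACT GTG AAC CGT ACC TGC TGC ATC TCT CAG TCA CCC ATA CCG GTT TTA GCA GGG — no ATG→stop ORF.
Frame -2: TTC CTT ACG TTT GCA TAC AAT GAT GCA GTT AAT CTA CTG TGA ACC GTA CCT GCT GCA TCT CTC AGT CAC CCA TAC CGG TTT TAG CAG — no ATG→stop ORF.
Frame -3: TCC TTA CGT TTG CAT ACA ATG ATG CAG TTA ATC TAC TGT GAA CCG TAC CTG CTG CAT CTC TCA GTC ACC CAT ACC GGT TTT AGC AGG — no ATG→stop ORF.
Largest ORF found is 30 nucleotides < 36, so no.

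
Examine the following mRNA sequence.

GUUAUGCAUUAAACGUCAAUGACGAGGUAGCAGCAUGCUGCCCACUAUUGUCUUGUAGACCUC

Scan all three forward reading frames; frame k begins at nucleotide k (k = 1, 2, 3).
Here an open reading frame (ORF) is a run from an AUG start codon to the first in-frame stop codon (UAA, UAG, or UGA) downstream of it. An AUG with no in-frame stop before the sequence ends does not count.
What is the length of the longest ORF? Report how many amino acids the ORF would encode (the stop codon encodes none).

7

Frame 1: GUU AUG CAU UAA ACG UCA AUG ACG AGG UAG CAG CAU GCU GCC CAC UAU UGU CUU GUA GAC CUC — AUG at 4, stop UAA at 10 → 9 nt; AUG at 19, stop UAG at 28 → 12 nt.
Frame 2: UUA UGC AUU AAA CGU CAA UGA CGA GGU AGC AGC AUG CUG CCC ACU AUU GUC UUG UAG ACC — AUG at 35, stop UAG at 56 → 24 nt.
Frame 3: UAU GCA UUA AAC GUC AAU GAC GAG GUA GCA GCA UGC UGC CCA CUA UUG UCU UGU AGA CCU — no AUG→stop ORF.
Longest: frame 2, positions 35–58, 24 nt = 8 codons = 7 aa. → 7 amino acids.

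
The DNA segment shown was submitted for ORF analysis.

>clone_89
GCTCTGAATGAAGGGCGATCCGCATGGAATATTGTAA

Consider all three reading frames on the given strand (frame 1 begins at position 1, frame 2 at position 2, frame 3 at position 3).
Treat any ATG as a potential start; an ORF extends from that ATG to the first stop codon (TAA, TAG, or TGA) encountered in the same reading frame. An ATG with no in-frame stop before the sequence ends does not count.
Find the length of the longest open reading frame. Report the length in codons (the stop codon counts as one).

Frame 1: GCT CTG AAT GAA GGG CGA TCC GCA TGG AAT ATT GTA — no ATG→stop ORF.
Frame 2: CTC TGA ATG AAG GGC GAT CCG CAT GGA ATA TTG TAA — ATG at 8, stop TAA at 35 → 30 nt.
Frame 3: TCT GAA TGA AGG GCG ATC CGC ATG GAA TAT TGT — no ATG→stop ORF.
Longest: frame 2, positions 8–37, 30 nt = 10 codons = 9 aa. → 10 codons.

10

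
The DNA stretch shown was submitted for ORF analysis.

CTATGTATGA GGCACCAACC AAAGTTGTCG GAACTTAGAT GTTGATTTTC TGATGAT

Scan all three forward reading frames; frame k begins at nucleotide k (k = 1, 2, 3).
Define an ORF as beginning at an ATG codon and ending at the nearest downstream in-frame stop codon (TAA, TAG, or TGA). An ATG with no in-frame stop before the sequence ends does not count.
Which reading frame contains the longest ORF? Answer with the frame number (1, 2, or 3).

1

Frame 1: CTA TGT ATG AGG CAC CAA CCA AAG TTG TCG GAA CTT AGA TGT TGA TTT TCT GAT GAT — ATG at 7, stop TGA at 43 → 39 nt.
Frame 2: TAT GTA TGA GGC ACC AAC CAA AGT TGT CGG AAC TTA GAT GTT GAT TTT CTG ATG — no ATG→stop ORF.
Frame 3: ATG TAT GAG GCA CCA ACC AAA GTT GTC GGA ACT TAG ATG TTG ATT TTC TGA TGA — ATG at 3, stop TAG at 36 → 36 nt; ATG at 39, stop TGA at 51 → 15 nt.
Longest ORF is 39 nt in frame 1 (positions 7–45).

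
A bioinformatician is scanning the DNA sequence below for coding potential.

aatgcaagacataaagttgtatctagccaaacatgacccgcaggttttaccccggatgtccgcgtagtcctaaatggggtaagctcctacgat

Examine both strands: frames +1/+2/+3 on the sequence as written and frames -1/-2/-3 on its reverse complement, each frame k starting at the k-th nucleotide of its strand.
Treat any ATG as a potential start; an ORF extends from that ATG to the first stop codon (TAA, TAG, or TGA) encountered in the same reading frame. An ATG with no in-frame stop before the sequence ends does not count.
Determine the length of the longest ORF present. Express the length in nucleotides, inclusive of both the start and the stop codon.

Reverse complement (5'→3'): ATCGTAGGAGCTTACCCCATTTAGGACTACGCGGACATCCGGGGTAAAACCTGCGGGTCATGTTTGGCTAGATACAACTTTATGTCTTGCATT
Frame +1: AAT GCA AGA CAT AAA GTT GTA TCT AGC CAA ACA TGA CCC GCA GGT TTT ACC CCG GAT GTC CGC GTA GTC CTA AAT GGG GTA AGC TCC TAC GAT — no ATG→stop ORF.
Frame +2: ATG CAA GAC ATA AAG TTG TAT CTA GCC AAA CAT GAC CCG CAG GTT TTA CCC CGG ATG TCC GCG TAG TCC TAA ATG GGG TAA GCT CCT ACG — ATG at 2, stop TAG at 65 → 66 nt; ATG at 56, stop TAG at 65 → 12 nt; ATG at 74, stop TAA at 80 → 9 nt.
Frame +3: TGC AAG ACA TAA AGT TGT ATC TAG CCA AAC ATG ACC CGC AGG TTT TAC CCC GGA TGT CCG CGT AGT CCT AAA TGG GGT AAG CTC CTA CGA — no ATG→stop ORF.
Frame -1: ATC GTA GGA GCT TAC CCC ATT TAG GAC TAC GCG GAC ATC CGG GGT AAA ACC TGC GGG TCA TGT TTG GCT AGA TAC AAC TTT ATG TCT TGC ATT — no ATG→stop ORF.
Frame -2: TCG TAG GAG CTT ACC CCA TTT AGG ACT ACG CGG ACA TCC GGG GTA AAA CCT GCG GGT CAT GTT TGG CTA GAT ACA ACT TTA TGT CTT GCA — no ATG→stop ORF.
Frame -3: CGT AGG AGC TTA CCC CAT TTA GGA CTA CGC GGA CAT CCG GGG TAA AAC CTG CGG GTC ATG TTT GGC TAG ATA CAA CTT TAT GTC TTG CAT — ATG at 60, stop TAG at 69 → 12 nt.
Longest: frame +2, positions 2–67, 66 nt = 22 codons = 21 aa. → 66 nucleotides.

66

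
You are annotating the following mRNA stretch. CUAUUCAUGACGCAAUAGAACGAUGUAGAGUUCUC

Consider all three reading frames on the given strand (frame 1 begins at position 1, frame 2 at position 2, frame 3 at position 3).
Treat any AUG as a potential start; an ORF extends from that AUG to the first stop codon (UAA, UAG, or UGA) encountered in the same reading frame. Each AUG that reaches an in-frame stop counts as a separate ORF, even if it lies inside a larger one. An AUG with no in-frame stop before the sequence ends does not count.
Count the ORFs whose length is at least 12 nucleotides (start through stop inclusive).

1

Frame 1: CUA UUC AUG ACG CAA UAG AAC GAU GUA GAG UUC — AUG at 7, stop UAG at 16 → 12 nt.
Frame 2: UAU UCA UGA CGC AAU AGA ACG AUG UAG AGU UCU — AUG at 23, stop UAG at 26 → 6 nt.
Frame 3: AUU CAU GAC GCA AUA GAA CGA UGU AGA GUU CUC — no AUG→stop ORF.
ORFs ≥ 12 nucleotides: frame 1 7–18 (12 nucleotides). Count = 1.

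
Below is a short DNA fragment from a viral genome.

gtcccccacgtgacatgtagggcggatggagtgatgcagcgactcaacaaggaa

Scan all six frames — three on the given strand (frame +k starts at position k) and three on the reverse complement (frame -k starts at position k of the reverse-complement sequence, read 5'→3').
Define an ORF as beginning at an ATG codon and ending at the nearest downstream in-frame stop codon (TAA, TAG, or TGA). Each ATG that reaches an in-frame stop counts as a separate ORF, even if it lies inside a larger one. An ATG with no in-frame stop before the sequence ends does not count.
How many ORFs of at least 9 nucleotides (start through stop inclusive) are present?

Reverse complement (5'→3'): TTCCTTGTTGAGTCGCTGCATCACTCCATCCGCCCTACATGTCACGTGGGGGAC
Frame +1: GTC CCC CAC GTG ACA TGT AGG GCG GAT GGA GTG ATG CAG CGA CTC AAC AAG GAA — no ATG→stop ORF.
Frame +2: TCC CCC ACG TGA CAT GTA GGG CGG ATG GAG TGA TGC AGC GAC TCA ACA AGG — ATG at 26, stop TGA at 32 → 9 nt.
Frame +3: CCC CCA CGT GAC ATG TAG GGC GGA TGG AGT GAT GCA GCG ACT CAA CAA GGA — ATG at 15, stop TAG at 18 → 6 nt.
Frame -1: TTC CTT GTT GAG TCG CTG CAT CAC TCC ATC CGC CCT ACA TGT CAC GTG GGG GAC — no ATG→stop ORF.
Frame -2: TCC TTG TTG AGT CGC TGC ATC ACT CCA TCC GCC CTA CAT GTC ACG TGG GGG — no ATG→stop ORF.
Frame -3: CCT TGT TGA GTC GCT GCA TCA CTC CAT CCG CCC TAC ATG TCA CGT GGG GGA — no ATG→stop ORF.
ORFs ≥ 9 nucleotides: frame +2 26–34 (9 nucleotides). Count = 1.

1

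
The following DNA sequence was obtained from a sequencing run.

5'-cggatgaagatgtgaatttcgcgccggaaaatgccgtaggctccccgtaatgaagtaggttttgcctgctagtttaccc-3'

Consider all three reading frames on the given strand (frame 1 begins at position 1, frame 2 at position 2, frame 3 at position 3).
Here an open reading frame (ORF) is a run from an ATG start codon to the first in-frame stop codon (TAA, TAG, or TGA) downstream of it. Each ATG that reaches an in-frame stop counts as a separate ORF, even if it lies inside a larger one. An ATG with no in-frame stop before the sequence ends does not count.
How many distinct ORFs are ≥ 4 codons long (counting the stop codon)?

1

Frame 1: CGG ATG AAG ATG TGA ATT TCG CGC CGG AAA ATG CCG TAG GCT CCC CGT AAT GAA GTA GGT TTT GCC TGC TAG TTT ACC — ATG at 4, stop TGA at 13 → 12 nt; ATG at 10, stop TGA at 13 → 6 nt; ATG at 31, stop TAG at 37 → 9 nt.
Frame 2: GGA TGA AGA TGT GAA TTT CGC GCC GGA AAA TGC CGT AGG CTC CCC GTA ATG AAG TAG GTT TTG CCT GCT AGT TTA CCC — ATG at 50, stop TAG at 56 → 9 nt.
Frame 3: GAT GAA GAT GTG AAT TTC GCG CCG GAA AAT GCC GTA GGC TCC CCG TAA TGA AGT AGG TTT TGC CTG CTA GTT TAC — no ATG→stop ORF.
ORFs ≥ 4 codons: frame 1 4–15 (4 codons). Count = 1.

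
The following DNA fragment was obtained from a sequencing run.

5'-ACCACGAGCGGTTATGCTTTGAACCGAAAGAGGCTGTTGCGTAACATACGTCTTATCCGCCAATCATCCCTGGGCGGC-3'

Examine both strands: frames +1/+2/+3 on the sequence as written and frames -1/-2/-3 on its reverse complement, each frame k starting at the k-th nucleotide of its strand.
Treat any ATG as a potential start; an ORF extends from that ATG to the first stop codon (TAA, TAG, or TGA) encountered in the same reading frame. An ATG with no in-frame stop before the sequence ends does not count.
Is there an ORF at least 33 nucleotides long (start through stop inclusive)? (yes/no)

yes

Reverse complement (5'→3'): GCCGCCCAGGGATGATTGGCGGATAAGACGTATGTTACGCAACAGCCTCTTTCGGTTCAAAGCATAACCGCTCGTGGT
Frame +1: ACC ACG AGC GGT TAT GCT TTG AAC CGA AAG AGG CTG TTG CGT AAC ATA CGT CTT ATC CGC CAA TCA TCC CTG GGC GGC — no ATG→stop ORF.
Frame +2: CCA CGA GCG GTT ATG CTT TGA ACC GAA AGA GGC TGT TGC GTA ACA TAC GTC TTA TCC GCC AAT CAT CCC TGG GCG — ATG at 14, stop TGA at 20 → 9 nt.
Frame +3: CAC GAG CGG TTA TGC TTT GAA CCG AAA GAG GCT GTT GCG TAA CAT ACG TCT TAT CCG CCA ATC ATC CCT GGG CGG — no ATG→stop ORF.
Frame -1: GCC GCC CAG GGA TGA TTG GCG GAT AAG ACG TAT GTT ACG CAA CAG CCT CTT TCG GTT CAA AGC ATA ACC GCT CGT GGT — no ATG→stop ORF.
Frame -2: CCG CCC AGG GAT GAT TGG CGG ATA AGA CGT ATG TTA CGC AAC AGC CTC TTT CGG TTC AAA GCA TAA CCG CTC GTG — ATG at 32, stop TAA at 65 → 36 nt.
Frame -3: CGC CCA GGG ATG ATT GGC GGA TAA GAC GTA TGT TAC GCA ACA GCC TCT TTC GGT TCA AAG CAT AAC CGC TCG TGG — ATG at 12, stop TAA at 24 → 15 nt.
Frame -2 has an ORF of 36 nucleotides (positions 32–67) ≥ 33, so yes.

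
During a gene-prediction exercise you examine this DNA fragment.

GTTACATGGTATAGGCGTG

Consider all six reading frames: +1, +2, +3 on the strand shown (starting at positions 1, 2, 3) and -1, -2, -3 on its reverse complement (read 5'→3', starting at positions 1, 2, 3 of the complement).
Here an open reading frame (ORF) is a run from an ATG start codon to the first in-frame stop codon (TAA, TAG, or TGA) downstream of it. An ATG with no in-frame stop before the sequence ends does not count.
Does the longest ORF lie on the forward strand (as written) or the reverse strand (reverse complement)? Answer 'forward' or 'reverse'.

forward

Reverse complement (5'→3'): CACGCCTATACCATGTAAC
Frame +1: GTT ACA TGG TAT AGG CGT — no ATG→stop ORF.
Frame +2: TTA CAT GGT ATA GGC GTG — no ATG→stop ORF.
Frame +3: TAC ATG GTA TAG GCG — ATG at 6, stop TAG at 12 → 9 nt.
Frame -1: CAC GCC TAT ACC ATG TAA — ATG at 13, stop TAA at 16 → 6 nt.
Frame -2: ACG CCT ATA CCA TGT AAC — no ATG→stop ORF.
Frame -3: CGC CTA TAC CAT GTA — no ATG→stop ORF.
Forward-strand max 9 nt; reverse-strand max 6 nt. The forward strand has the longer ORF.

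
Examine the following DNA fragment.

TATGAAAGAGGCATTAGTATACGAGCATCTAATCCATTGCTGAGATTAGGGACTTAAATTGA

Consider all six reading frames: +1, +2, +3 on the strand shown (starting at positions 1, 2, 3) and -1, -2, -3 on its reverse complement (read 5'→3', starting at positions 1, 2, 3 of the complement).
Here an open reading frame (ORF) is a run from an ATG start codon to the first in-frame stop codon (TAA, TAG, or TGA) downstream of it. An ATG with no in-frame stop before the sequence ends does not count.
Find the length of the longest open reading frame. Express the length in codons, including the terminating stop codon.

14

Reverse complement (5'→3'): TCAATTTAAGTCCCTAATCTCAGCAATGGATTAGATGCTCGTATACTAATGCCTCTTTCATA
Frame +1: TAT GAA AGA GGC ATT AGT ATA CGA GCA TCT AAT CCA TTG CTG AGA TTA GGG ACT TAA ATT — no ATG→stop ORF.
Frame +2: ATG AAA GAG GCA TTA GTA TAC GAG CAT CTA ATC CAT TGC TGA GAT TAG GGA CTT AAA TTG — ATG at 2, stop TGA at 41 → 42 nt.
Frame +3: TGA AAG AGG CAT TAG TAT ACG AGC ATC TAA TCC ATT GCT GAG ATT AGG GAC TTA AAT TGA — no ATG→stop ORF.
Frame -1: TCA ATT TAA GTC CCT AAT CTC AGC AAT GGA TTA GAT GCT CGT ATA CTA ATG CCT CTT TCA — no ATG→stop ORF.
Frame -2: CAA TTT AAG TCC CTA ATC TCA GCA ATG GAT TAG ATG CTC GTA TAC TAA TGC CTC TTT CAT — ATG at 26, stop TAG at 32 → 9 nt; ATG at 35, stop TAA at 47 → 15 nt.
Frame -3: AAT TTA AGT CCC TAA TCT CAG CAA TGG ATT AGA TGC TCG TAT ACT AAT GCC TCT TTC ATA — no ATG→stop ORF.
Longest: frame +2, positions 2–43, 42 nt = 14 codons = 13 aa. → 14 codons.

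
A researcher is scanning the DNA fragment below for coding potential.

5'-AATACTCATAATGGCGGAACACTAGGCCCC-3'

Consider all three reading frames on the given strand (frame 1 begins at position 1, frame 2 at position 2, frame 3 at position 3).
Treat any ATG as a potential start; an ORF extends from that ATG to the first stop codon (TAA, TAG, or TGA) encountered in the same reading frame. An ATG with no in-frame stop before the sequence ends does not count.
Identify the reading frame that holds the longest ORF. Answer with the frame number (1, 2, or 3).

Frame 1: AAT ACT CAT AAT GGC GGA ACA CTA GGC CCC — no ATG→stop ORF.
Frame 2: ATA CTC ATA ATG GCG GAA CAC TAG GCC — ATG at 11, stop TAG at 23 → 15 nt.
Frame 3: TAC TCA TAA TGG CGG AAC ACT AGG CCC — no ATG→stop ORF.
Longest ORF is 15 nt in frame 2 (positions 11–25).

2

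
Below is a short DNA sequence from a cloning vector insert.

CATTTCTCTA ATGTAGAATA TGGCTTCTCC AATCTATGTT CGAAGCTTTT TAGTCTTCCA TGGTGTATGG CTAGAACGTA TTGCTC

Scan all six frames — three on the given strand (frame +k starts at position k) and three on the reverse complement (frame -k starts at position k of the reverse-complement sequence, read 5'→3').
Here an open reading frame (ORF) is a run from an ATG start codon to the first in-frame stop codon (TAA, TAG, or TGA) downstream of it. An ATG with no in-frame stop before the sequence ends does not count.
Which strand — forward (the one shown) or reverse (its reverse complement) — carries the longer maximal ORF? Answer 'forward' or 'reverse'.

forward

Reverse complement (5'→3'): GAGCAATACGTTCTAGCCATACACCATGGAAGACTAAAAAGCTTCGAACATAGATTGGAGAAGCCATATTCTACATTAGAGAAATG
Frame +1: CAT TTC TCT AAT GTA GAA TAT GGC TTC TCC AAT CTA TGT TCG AAG CTT TTT AGT CTT CCA TGG TGT ATG GCT AGA ACG TAT TGC — no ATG→stop ORF.
Frame +2: ATT TCT CTA ATG TAG AAT ATG GCT TCT CCA ATC TAT GTT CGA AGC TTT TTA GTC TTC CAT GGT GTA TGG CTA GAA CGT ATT GCT — ATG at 11, stop TAG at 14 → 6 nt.
Frame +3: TTT CTC TAA TGT AGA ATA TGG CTT CTC CAA TCT ATG TTC GAA GCT TTT TAG TCT TCC ATG GTG TAT GGC TAG AAC GTA TTG CTC — ATG at 36, stop TAG at 51 → 18 nt; ATG at 60, stop TAG at 72 → 15 nt.
Frame -1: GAG CAA TAC GTT CTA GCC ATA CAC CAT GGA AGA CTA AAA AGC TTC GAA CAT AGA TTG GAG AAG CCA TAT TCT ACA TTA GAG AAA — no ATG→stop ORF.
Frame -2: AGC AAT ACG TTC TAG CCA TAC ACC ATG GAA GAC TAA AAA GCT TCG AAC ATA GAT TGG AGA AGC CAT ATT CTA CAT TAG AGA AAT — ATG at 26, stop TAA at 35 → 12 nt.
Frame -3: GCA ATA CGT TCT AGC CAT ACA CCA TGG AAG ACT AAA AAG CTT CGA ACA TAG ATT GGA GAA GCC ATA TTC TAC ATT AGA GAA ATG — no ATG→stop ORF.
Forward-strand max 18 nt; reverse-strand max 12 nt. The forward strand has the longer ORF.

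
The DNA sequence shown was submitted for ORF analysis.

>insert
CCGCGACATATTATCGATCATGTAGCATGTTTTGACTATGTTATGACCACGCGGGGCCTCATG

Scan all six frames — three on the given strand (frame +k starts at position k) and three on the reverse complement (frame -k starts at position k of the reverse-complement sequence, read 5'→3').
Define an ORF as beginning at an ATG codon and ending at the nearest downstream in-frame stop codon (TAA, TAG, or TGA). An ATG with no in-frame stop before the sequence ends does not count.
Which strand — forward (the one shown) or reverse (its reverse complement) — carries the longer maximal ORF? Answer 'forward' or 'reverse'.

reverse

Reverse complement (5'→3'): CATGAGGCCCCGCGTGGTCATAACATAGTCAAAACATGCTACATGATCGATAATATGTCGCGG
Frame +1: CCG CGA CAT ATT ATC GAT CAT GTA GCA TGT TTT GAC TAT GTT ATG ACC ACG CGG GGC CTC ATG — no ATG→stop ORF.
Frame +2: CGC GAC ATA TTA TCG ATC ATG TAG CAT GTT TTG ACT ATG TTA TGA CCA CGC GGG GCC TCA — ATG at 20, stop TAG at 23 → 6 nt; ATG at 38, stop TGA at 44 → 9 nt.
Frame +3: GCG ACA TAT TAT CGA TCA TGT AGC ATG TTT TGA CTA TGT TAT GAC CAC GCG GGG CCT CAT — ATG at 27, stop TGA at 33 → 9 nt.
Frame -1: CAT GAG GCC CCG CGT GGT CAT AAC ATA GTC AAA ACA TGC TAC ATG ATC GAT AAT ATG TCG CGG — no ATG→stop ORF.
Frame -2: ATG AGG CCC CGC GTG GTC ATA ACA TAG TCA AAA CAT GCT ACA TGA TCG ATA ATA TGT CGC — ATG at 2, stop TAG at 26 → 27 nt.
Frame -3: TGA GGC CCC GCG TGG TCA TAA CAT AGT CAA AAC ATG CTA CAT GAT CGA TAA TAT GTC GCG — ATG at 36, stop TAA at 51 → 18 nt.
Forward-strand max 9 nt; reverse-strand max 27 nt. The reverse strand has the longer ORF.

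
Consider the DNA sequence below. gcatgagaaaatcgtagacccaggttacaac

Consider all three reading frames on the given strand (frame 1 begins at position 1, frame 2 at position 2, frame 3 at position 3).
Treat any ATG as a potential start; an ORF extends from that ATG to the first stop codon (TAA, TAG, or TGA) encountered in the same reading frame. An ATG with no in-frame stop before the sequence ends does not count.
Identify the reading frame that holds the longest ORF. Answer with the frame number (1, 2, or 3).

Frame 1: GCA TGA GAA AAT CGT AGA CCC AGG TTA CAA — no ATG→stop ORF.
Frame 2: CAT GAG AAA ATC GTA GAC CCA GGT TAC AAC — no ATG→stop ORF.
Frame 3: ATG AGA AAA TCG TAG ACC CAG GTT ACA — ATG at 3, stop TAG at 15 → 15 nt.
Longest ORF is 15 nt in frame 3 (positions 3–17).

3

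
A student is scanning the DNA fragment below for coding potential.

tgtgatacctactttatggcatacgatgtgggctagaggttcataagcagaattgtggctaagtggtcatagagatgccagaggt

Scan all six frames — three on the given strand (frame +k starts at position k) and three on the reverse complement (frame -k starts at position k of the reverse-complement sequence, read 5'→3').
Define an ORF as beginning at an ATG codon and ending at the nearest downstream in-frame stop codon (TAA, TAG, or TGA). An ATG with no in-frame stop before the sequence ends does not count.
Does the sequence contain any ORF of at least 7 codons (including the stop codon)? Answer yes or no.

Reverse complement (5'→3'): ACCTCTGGCATCTCTATGACCACTTAGCCACAATTCTGCTTATGAACCTCTAGCCCACATCGTATGCCATAAAGTAGGTATCACA
Frame +1: TGT GAT ACC TAC TTT ATG GCA TAC GAT GTG GGC TAG AGG TTC ATA AGC AGA ATT GTG GCT AAG TGG TCA TAG AGA TGC CAG AGG — ATG at 16, stop TAG at 34 → 21 nt.
Frame +2: GTG ATA CCT ACT TTA TGG CAT ACG ATG TGG GCT AGA GGT TCA TAA GCA GAA TTG TGG CTA AGT GGT CAT AGA GAT GCC AGA GGT — ATG at 26, stop TAA at 44 → 21 nt.
Frame +3: TGA TAC CTA CTT TAT GGC ATA CGA TGT GGG CTA GAG GTT CAT AAG CAG AAT TGT GGC TAA GTG GTC ATA GAG ATG CCA GAG — no ATG→stop ORF.
Frame -1: ACC TCT GGC ATC TCT ATG ACC ACT TAG CCA CAA TTC TGC TTA TGA ACC TCT AGC CCA CAT CGT ATG CCA TAA AGT AGG TAT CAC — ATG at 16, stop TAG at 25 → 12 nt; ATG at 64, stop TAA at 70 → 9 nt.
Frame -2: CCT CTG GCA TCT CTA TGA CCA CTT AGC CAC AAT TCT GCT TAT GAA CCT CTA GCC CAC ATC GTA TGC CAT AAA GTA GGT ATC ACA — no ATG→stop ORF.
Frame -3: CTC TGG CAT CTC TAT GAC CAC TTA GCC ACA ATT CTG CTT ATG AAC CTC TAG CCC ACA TCG TAT GCC ATA AAG TAG GTA TCA — ATG at 42, stop TAG at 51 → 12 nt.
Frame +1 has an ORF of 7 codons (positions 16–36) ≥ 7, so yes.

yes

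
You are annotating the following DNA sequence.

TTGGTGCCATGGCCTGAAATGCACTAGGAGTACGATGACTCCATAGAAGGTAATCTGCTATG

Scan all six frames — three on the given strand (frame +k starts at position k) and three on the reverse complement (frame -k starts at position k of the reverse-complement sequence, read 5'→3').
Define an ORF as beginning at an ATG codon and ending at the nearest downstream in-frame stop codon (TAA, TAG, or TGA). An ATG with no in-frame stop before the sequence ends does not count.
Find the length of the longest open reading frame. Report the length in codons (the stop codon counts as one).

7

Reverse complement (5'→3'): CATAGCAGATTACCTTCTATGGAGTCATCGTACTCCTAGTGCATTTCAGGCCATGGCACCAA
Frame +1: TTG GTG CCA TGG CCT GAA ATG CAC TAG GAG TAC GAT GAC TCC ATA GAA GGT AAT CTG CTA — ATG at 19, stop TAG at 25 → 9 nt.
Frame +2: TGG TGC CAT GGC CTG AAA TGC ACT AGG AGT ACG ATG ACT CCA TAG AAG GTA ATC TGC TAT — ATG at 35, stop TAG at 44 → 12 nt.
Frame +3: GGT GCC ATG GCC TGA AAT GCA CTA GGA GTA CGA TGA CTC CAT AGA AGG TAA TCT GCT ATG — ATG at 9, stop TGA at 15 → 9 nt.
Frame -1: CAT AGC AGA TTA CCT TCT ATG GAG TCA TCG TAC TCC TAG TGC ATT TCA GGC CAT GGC ACC — ATG at 19, stop TAG at 37 → 21 nt.
Frame -2: ATA GCA GAT TAC CTT CTA TGG AGT CAT CGT ACT CCT AGT GCA TTT CAG GCC ATG GCA CCA — no ATG→stop ORF.
Frame -3: TAG CAG ATT ACC TTC TAT GGA GTC ATC GTA CTC CTA GTG CAT TTC AGG CCA TGG CAC CAA — no ATG→stop ORF.
Longest: frame -1, positions 19–39, 21 nt = 7 codons = 6 aa. → 7 codons.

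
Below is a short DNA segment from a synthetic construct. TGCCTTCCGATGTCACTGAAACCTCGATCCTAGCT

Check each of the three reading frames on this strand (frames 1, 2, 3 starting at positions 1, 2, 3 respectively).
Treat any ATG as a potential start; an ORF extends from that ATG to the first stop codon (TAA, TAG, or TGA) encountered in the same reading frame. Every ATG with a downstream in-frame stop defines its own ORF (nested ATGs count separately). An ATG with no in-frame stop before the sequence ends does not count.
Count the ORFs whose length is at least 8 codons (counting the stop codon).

1

Frame 1: TGC CTT CCG ATG TCA CTG AAA CCT CGA TCC TAG — ATG at 10, stop TAG at 31 → 24 nt.
Frame 2: GCC TTC CGA TGT CAC TGA AAC CTC GAT CCT AGC — no ATG→stop ORF.
Frame 3: CCT TCC GAT GTC ACT GAA ACC TCG ATC CTA GCT — no ATG→stop ORF.
ORFs ≥ 8 codons: frame 1 10–33 (8 codons). Count = 1.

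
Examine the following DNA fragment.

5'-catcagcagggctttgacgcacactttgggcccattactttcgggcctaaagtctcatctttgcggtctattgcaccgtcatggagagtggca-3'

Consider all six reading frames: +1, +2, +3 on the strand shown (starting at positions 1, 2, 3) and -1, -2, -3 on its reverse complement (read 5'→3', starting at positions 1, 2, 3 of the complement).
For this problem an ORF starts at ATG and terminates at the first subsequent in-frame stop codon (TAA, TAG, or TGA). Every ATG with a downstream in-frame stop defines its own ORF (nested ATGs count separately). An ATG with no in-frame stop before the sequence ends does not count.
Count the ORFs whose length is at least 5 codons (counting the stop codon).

Reverse complement (5'→3'): TGCCACTCTCCATGACGGTGCAATAGACCGCAAAGATGAGACTTTAGGCCCGAAAGTAATGGGCCCAAAGTGTGCGTCAAAGCCCTGCTGATG
Frame +1: CAT CAG CAG GGC TTT GAC GCA CAC TTT GGG CCC ATT ACT TTC GGG CCT AAA GTC TCA TCT TTG CGG TCT ATT GCA CCG TCA TGG AGA GTG GCA — no ATG→stop ORF.
Frame +2: ATC AGC AGG GCT TTG ACG CAC ACT TTG GGC CCA TTA CTT TCG GGC CTA AAG TCT CAT CTT TGC GGT CTA TTG CAC CGT CAT GGA GAG TGG — no ATG→stop ORF.
Frame +3: TCA GCA GGG CTT TGA CGC ACA CTT TGG GCC CAT TAC TTT CGG GCC TAA AGT CTC ATC TTT GCG GTC TAT TGC ACC GTC ATG GAG AGT GGC — no ATG→stop ORF.
Frame -1: TGC CAC TCT CCA TGA CGG TGC AAT AGA CCG CAA AGA TGA GAC TTT AGG CCC GAA AGT AAT GGG CCC AAA GTG TGC GTC AAA GCC CTG CTG ATG — no ATG→stop ORF.
Frame -2: GCC ACT CTC CAT GAC GGT GCA ATA GAC CGC AAA GAT GAG ACT TTA GGC CCG AAA GTA ATG GGC CCA AAG TGT GCG TCA AAG CCC TGC TGA — ATG at 59, stop TGA at 89 → 33 nt.
Frame -3: CCA CTC TCC ATG ACG GTG CAA TAG ACC GCA AAG ATG AGA CTT TAG GCC CGA AAG TAA TGG GCC CAA AGT GTG CGT CAA AGC CCT GCT GAT — ATG at 12, stop TAG at 24 → 15 nt; ATG at 36, stop TAG at 45 → 12 nt.
ORFs ≥ 5 codons: frame -2 59–91 (11 codons), frame -3 12–26 (5 codons). Count = 2.

2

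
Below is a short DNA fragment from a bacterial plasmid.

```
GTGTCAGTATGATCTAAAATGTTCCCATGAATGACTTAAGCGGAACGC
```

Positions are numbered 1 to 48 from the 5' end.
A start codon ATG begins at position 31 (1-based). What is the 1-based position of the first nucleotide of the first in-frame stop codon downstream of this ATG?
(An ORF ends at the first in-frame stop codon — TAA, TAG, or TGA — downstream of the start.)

Codons from position 31: ATG (31–33), ACT (34–36), TAA (37–39).
TAA is a stop codon; it begins at position 37.

37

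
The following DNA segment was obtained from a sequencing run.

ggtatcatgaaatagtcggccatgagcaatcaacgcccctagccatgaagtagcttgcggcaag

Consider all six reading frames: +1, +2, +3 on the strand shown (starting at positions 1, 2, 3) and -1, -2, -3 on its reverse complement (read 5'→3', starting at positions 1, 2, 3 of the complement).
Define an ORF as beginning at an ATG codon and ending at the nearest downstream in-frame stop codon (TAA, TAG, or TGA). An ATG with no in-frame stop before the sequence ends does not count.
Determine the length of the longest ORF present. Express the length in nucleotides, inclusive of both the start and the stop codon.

Reverse complement (5'→3'): CTTGCCGCAAGCTACTTCATGGCTAGGGGCGTTGATTGCTCATGGCCGACTATTTCATGATACC
Frame +1: GGT ATC ATG AAA TAG TCG GCC ATG AGC AAT CAA CGC CCC TAG CCA TGA AGT AGC TTG CGG CAA — ATG at 7, stop TAG at 13 → 9 nt; ATG at 22, stop TAG at 40 → 21 nt.
Frame +2: GTA TCA TGA AAT AGT CGG CCA TGA GCA ATC AAC GCC CCT AGC CAT GAA GTA GCT TGC GGC AAG — no ATG→stop ORF.
Frame +3: TAT CAT GAA ATA GTC GGC CAT GAG CAA TCA ACG CCC CTA GCC ATG AAG TAG CTT GCG GCA — ATG at 45, stop TAG at 51 → 9 nt.
Frame -1: CTT GCC GCA AGC TAC TTC ATG GCT AGG GGC GTT GAT TGC TCA TGG CCG ACT ATT TCA TGA TAC — ATG at 19, stop TGA at 58 → 42 nt.
Frame -2: TTG CCG CAA GCT ACT TCA TGG CTA GGG GCG TTG ATT GCT CAT GGC CGA CTA TTT CAT GAT ACC — no ATG→stop ORF.
Frame -3: TGC CGC AAG CTA CTT CAT GGC TAG GGG CGT TGA TTG CTC ATG GCC GAC TAT TTC ATG ATA — no ATG→stop ORF.
Longest: frame -1, positions 19–60, 42 nt = 14 codons = 13 aa. → 42 nucleotides.

42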